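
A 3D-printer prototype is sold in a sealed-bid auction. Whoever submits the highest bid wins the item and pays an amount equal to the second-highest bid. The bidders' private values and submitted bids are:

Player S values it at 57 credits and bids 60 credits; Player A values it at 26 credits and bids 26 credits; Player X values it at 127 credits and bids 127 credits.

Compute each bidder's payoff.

Payoffs: Player S 0 credits, Player A 0 credits, Player X 67 credits.

Ordered from highest: Player X 127 credits; Player S 60 credits; Player A 26 credits.
Player X has the top bid and wins; the price is the second-highest bid, 60 credits.
Player X's payoff = 127 credits − 60 credits = 67 credits. All other bidders lose, so their payoff is 0.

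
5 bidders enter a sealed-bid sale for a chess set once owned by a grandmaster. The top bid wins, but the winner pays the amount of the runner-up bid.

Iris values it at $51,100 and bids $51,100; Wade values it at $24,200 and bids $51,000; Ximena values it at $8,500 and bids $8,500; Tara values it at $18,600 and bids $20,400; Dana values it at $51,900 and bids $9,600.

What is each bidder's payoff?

Payoffs: Iris $100, Wade $0, Ximena $0, Tara $0, Dana $0.

Sorted high to low: Iris $51,100; Wade $51,000; Tara $20,400; Dana $9,600; Ximena $8,500.
Iris has the top bid and wins; the price is the second-highest bid, $51,000.
Iris's payoff = $51,100 − $51,000 = $100. All other bidders lose, so their payoff is 0.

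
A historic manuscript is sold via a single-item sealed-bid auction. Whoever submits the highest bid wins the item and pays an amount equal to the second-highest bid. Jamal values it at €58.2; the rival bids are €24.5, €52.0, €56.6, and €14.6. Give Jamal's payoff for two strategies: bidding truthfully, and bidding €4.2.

The highest competing bid is €56.6.
Bidding truthfully at €58.2: Jamal has the top bid, wins, and pays the second-highest bid €56.6. Payoff = €58.2 − €56.6 = €1.6.
Bidding €4.2: the top bid is €56.6 (a rival), so Jamal loses. Payoff = €0.0.
Deviating from a truthful bid can only lose payoff in a second-price auction — never gain.

(a) €1.6  (b) €0.0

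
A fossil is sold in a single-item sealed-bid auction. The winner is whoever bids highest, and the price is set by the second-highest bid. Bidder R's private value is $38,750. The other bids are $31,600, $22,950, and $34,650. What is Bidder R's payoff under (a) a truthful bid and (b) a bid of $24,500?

Truthful: $4,100; alternative: $0.

The highest competing bid is $34,650.
Bidding truthfully at $38,750: Bidder R has the top bid, wins, and pays the second-highest bid $34,650. Payoff = $38,750 − $34,650 = $4,100.
Bidding $24,500: the top bid is $34,650 (a rival), so Bidder R loses. Payoff = $0.
Deviating from a truthful bid can only lose payoff in a second-price auction — never gain.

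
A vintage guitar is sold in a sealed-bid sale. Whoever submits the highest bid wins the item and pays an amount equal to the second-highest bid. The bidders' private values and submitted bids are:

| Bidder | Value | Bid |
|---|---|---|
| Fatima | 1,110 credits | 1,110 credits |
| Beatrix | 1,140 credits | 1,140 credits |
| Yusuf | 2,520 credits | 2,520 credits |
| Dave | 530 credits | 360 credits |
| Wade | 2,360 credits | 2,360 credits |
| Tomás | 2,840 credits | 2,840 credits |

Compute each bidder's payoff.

Fatima 0 credits, Beatrix 0 credits, Yusuf 0 credits, Dave 0 credits, Wade 0 credits, Tomás 320 credits.

Ranking the bids: Tomás 2,840 credits, then Yusuf 2,520 credits, then Wade 2,360 credits, then Beatrix 1,140 credits, then Fatima 1,110 credits, then Dave 360 credits.
Tomás has the top bid and wins; the price is the second-highest bid, 2,520 credits.
Tomás's payoff = 2,840 credits − 2,520 credits = 320 credits. All other bidders lose, so their payoff is 0.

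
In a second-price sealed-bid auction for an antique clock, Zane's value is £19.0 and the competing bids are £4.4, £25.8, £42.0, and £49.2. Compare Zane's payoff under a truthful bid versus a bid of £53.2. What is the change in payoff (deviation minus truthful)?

Change in payoff: -£30.2.

The highest competing bid is £49.2.
Bidding truthfully at £19.0: the top bid is £49.2 (a rival), so Zane loses. Payoff = £0.0.
Bidding £53.2: Zane has the top bid, wins, and pays the second-highest bid £49.2. Payoff = £19.0 − £49.2 = -£30.2.
Change = -£30.2 − £0.0 = -£30.2.
This is the dominant-strategy logic: truthful bidding weakly beats any alternative.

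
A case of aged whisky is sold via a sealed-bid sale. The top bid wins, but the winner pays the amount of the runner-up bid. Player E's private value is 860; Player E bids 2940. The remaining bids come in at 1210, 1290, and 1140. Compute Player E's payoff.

Highest competing bid: 1290.
Player E's bid 2940 is the highest overall, so Player E wins and pays the second-highest bid, 1290.
Payoff = value − price = 860 − 1290 = -430.
Overbidding won the item at a price above value — truthful bidding would have avoided this loss.

-430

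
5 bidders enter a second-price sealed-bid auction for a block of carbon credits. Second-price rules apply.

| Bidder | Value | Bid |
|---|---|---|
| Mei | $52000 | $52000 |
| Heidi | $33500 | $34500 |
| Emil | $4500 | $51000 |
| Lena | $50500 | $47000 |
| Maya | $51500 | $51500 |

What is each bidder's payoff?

Payoffs: Mei $500, Heidi $0, Emil $0, Lena $0, Maya $0.

Bids in descending order: Mei $52000; Maya $51500; Emil $51000; Lena $47000; Heidi $34500.
Mei has the top bid and wins; the price is the second-highest bid, $51500.
Mei's payoff = $52000 − $51500 = $500. All other bidders lose, so their payoff is 0.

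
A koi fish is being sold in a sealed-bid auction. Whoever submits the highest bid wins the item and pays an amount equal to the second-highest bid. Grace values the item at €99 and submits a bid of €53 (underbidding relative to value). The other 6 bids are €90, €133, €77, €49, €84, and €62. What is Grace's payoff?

Payoff = €0.

Highest competing bid: €133.
Grace's bid €53 is not the highest, so Grace loses, pays nothing, and earns zero payoff.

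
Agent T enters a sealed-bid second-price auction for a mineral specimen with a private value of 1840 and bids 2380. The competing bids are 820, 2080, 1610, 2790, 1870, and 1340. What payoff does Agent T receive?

Highest competing bid: 2790.
Agent T's bid 2380 is not the highest, so Agent T loses, pays nothing, and earns zero payoff.

0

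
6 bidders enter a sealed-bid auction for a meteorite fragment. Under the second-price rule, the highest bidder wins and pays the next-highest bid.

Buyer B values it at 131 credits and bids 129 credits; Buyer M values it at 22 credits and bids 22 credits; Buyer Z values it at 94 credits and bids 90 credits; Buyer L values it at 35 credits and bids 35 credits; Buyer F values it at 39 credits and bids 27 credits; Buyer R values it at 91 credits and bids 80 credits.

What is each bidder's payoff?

Sorted high to low: Buyer B 129 credits > Buyer Z 90 credits > Buyer R 80 credits > Buyer L 35 credits > Buyer F 27 credits > Buyer M 22 credits.
Buyer B has the top bid and wins; the price is the second-highest bid, 90 credits.
Buyer B's payoff = 131 credits − 90 credits = 41 credits. All other bidders lose, so their payoff is 0.

Payoffs: Buyer B 41 credits, Buyer M 0 credits, Buyer Z 0 credits, Buyer L 0 credits, Buyer F 0 credits, Buyer R 0 credits.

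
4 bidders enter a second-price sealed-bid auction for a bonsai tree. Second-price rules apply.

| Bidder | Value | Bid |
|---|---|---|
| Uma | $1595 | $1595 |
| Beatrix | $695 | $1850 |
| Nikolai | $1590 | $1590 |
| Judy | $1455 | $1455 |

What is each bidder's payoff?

Bids in descending order: Beatrix $1850; Uma $1595; Nikolai $1590; Judy $1455.
Beatrix has the top bid and wins; the price is the second-highest bid, $1595.
Beatrix's payoff = $695 − $1595 = -$900. All other bidders lose, so their payoff is 0.

Uma $0, Beatrix -$900, Nikolai $0, Judy $0.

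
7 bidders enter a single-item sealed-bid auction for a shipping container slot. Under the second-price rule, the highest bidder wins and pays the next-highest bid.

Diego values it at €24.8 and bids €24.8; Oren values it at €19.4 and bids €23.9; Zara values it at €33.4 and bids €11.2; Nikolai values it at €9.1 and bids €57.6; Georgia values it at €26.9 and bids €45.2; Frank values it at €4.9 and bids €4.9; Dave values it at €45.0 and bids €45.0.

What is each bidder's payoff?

Sorted high to low: Nikolai €57.6; Georgia €45.2; Dave €45.0; Diego €24.8; Oren €23.9; Zara €11.2; Frank €4.9.
Nikolai has the top bid and wins; the price is the second-highest bid, €45.2.
Nikolai's payoff = €9.1 − €45.2 = -€36.1. All other bidders lose, so their payoff is 0.

Diego €0.0, Oren €0.0, Zara €0.0, Nikolai -€36.1, Georgia €0.0, Frank €0.0, Dave €0.0.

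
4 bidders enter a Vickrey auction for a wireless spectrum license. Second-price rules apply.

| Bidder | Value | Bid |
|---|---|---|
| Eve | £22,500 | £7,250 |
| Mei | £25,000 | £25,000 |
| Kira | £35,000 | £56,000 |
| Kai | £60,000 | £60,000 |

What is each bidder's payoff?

Ordered from highest: Kai £60,000; Kira £56,000; Mei £25,000; Eve £7,250.
Kai has the top bid and wins; the price is the second-highest bid, £56,000.
Kai's payoff = £60,000 − £56,000 = £4,000. All other bidders lose, so their payoff is 0.

Eve £0, Mei £0, Kira £0, Kai £4,000.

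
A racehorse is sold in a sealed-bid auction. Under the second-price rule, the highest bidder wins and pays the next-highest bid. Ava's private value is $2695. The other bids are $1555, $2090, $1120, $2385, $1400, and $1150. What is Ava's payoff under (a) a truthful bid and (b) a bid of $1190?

The highest competing bid is $2385.
Bidding truthfully at $2695: Ava has the top bid, wins, and pays the second-highest bid $2385. Payoff = $2695 − $2385 = $310.
Bidding $1190: the top bid is $2385 (a rival), so Ava loses. Payoff = $0.

(a) $310  (b) $0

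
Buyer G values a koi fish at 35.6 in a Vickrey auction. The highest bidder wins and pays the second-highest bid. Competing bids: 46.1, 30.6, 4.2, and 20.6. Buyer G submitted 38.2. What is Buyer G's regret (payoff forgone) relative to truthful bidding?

The highest competing bid is 46.1.
Bidding truthfully at 35.6: the top bid is 46.1 (a rival), so Buyer G loses. Payoff = 0.0.
Bidding 38.2: the top bid is 46.1 (a rival), so Buyer G loses. Payoff = 0.0.
Regret = truthful payoff − actual payoff = 0.0 − 0.0 = 0.0.
The bid only affects whether you win, not the price — here both bids land on the same side of the top rival bid, so the deviation is payoff-neutral.

Payoff forgone: 0.0.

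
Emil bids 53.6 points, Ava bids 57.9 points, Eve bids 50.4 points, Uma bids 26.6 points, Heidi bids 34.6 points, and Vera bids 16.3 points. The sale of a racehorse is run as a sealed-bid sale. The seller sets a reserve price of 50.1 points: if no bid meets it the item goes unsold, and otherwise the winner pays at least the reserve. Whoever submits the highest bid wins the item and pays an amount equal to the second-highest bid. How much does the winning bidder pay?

53.6 points

Bids in descending order: Ava 57.9 points, then Emil 53.6 points, then Eve 50.4 points, then Heidi 34.6 points, then Uma 26.6 points, then Vera 16.3 points.
Ava has the highest bid, so Ava wins.
The second-highest bid is 53.6 points, which exceeds the reserve, so that sets the price.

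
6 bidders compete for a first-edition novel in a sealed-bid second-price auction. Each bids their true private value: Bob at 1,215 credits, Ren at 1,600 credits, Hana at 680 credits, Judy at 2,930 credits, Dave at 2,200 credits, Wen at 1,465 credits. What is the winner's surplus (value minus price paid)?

Bids in descending order: Judy 2,930 credits; Dave 2,200 credits; Ren 1,600 credits; Wen 1,465 credits; Bob 1,215 credits; Hana 680 credits.
Judy wins with the top bid and pays the second-highest, 2,200 credits.
Surplus = 2,930 credits − 2,200 credits = 730 credits.

Surplus = 730 credits.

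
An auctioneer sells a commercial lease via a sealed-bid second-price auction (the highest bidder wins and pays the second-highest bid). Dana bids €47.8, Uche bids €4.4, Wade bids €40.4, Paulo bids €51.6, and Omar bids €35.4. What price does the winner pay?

Ranking the bids: Paulo €51.6 > Dana €47.8 > Wade €40.4 > Omar €35.4 > Uche €4.4.
Paulo is the highest bidder, so Paulo wins.
Under the second-price rule, the price is the second-highest bid: €47.8.

The winner pays €47.8.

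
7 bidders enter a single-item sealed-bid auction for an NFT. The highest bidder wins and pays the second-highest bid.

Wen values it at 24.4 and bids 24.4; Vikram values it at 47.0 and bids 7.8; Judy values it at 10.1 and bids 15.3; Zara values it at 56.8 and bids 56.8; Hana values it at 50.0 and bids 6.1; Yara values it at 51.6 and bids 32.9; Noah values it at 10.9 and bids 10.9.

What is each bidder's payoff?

Payoffs: Wen 0.0, Vikram 0.0, Judy 0.0, Zara 23.9, Hana 0.0, Yara 0.0, Noah 0.0.

Bids in descending order: Zara 56.8, then Yara 32.9, then Wen 24.4, then Judy 15.3, then Noah 10.9, then Vikram 7.8, then Hana 6.1.
Zara has the top bid and wins; the price is the second-highest bid, 32.9.
Zara's payoff = 56.8 − 32.9 = 23.9. All other bidders lose, so their payoff is 0.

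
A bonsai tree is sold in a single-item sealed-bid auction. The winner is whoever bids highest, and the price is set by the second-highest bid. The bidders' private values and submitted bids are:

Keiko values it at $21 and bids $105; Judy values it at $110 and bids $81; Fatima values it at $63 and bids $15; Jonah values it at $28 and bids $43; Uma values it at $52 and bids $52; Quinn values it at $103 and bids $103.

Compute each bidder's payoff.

Sorted high to low: Keiko $105; Quinn $103; Judy $81; Uma $52; Jonah $43; Fatima $15.
Keiko has the top bid and wins; the price is the second-highest bid, $103.
Keiko's payoff = $21 − $103 = -$82. All other bidders lose, so their payoff is 0.

Payoffs: Keiko -$82, Judy $0, Fatima $0, Jonah $0, Uma $0, Quinn $0.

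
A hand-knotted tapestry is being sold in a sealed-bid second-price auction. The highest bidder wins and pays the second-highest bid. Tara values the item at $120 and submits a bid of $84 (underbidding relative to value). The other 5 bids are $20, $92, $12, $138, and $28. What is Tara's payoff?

Payoff = $0.

Highest competing bid: $138.
Tara's bid $84 is not the highest, so Tara loses, pays nothing, and earns zero payoff.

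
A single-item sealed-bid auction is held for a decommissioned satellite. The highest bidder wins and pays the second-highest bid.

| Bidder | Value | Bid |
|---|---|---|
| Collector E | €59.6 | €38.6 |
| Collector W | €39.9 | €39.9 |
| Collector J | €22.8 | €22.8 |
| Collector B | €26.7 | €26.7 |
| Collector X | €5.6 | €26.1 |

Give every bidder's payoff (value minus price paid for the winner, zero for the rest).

Payoffs: Collector E €0.0, Collector W €1.3, Collector J €0.0, Collector B €0.0, Collector X €0.0.

Sorted high to low: Collector W €39.9, then Collector E €38.6, then Collector B €26.7, then Collector X €26.1, then Collector J €22.8.
Collector W has the top bid and wins; the price is the second-highest bid, €38.6.
Collector W's payoff = €39.9 − €38.6 = €1.3. All other bidders lose, so their payoff is 0.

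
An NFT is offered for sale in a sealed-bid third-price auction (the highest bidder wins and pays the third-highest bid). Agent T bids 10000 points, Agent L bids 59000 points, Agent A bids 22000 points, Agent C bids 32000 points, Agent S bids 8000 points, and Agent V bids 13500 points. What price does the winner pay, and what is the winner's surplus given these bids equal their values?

Ranking the bids: Agent L 59000 points, then Agent C 32000 points, then Agent A 22000 points, then Agent V 13500 points, then Agent T 10000 points, then Agent S 8000 points.
Agent L is the highest bidder, so Agent L wins.
Under the third-price rule, the price is the third-highest bid: 22000 points.
Surplus = 59000 points − 22000 points = 37000 points.

The winner pays 22000 points for a surplus of 37000 points.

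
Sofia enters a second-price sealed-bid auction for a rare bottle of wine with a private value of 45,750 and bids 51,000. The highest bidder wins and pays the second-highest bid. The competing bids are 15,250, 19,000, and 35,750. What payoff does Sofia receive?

Highest competing bid: 35,750.
Sofia's bid 51,000 is the highest overall, so Sofia wins and pays the second-highest bid, 35,750.
Payoff = value − price = 45,750 − 35,750 = 10,000.

Payoff = 10,000.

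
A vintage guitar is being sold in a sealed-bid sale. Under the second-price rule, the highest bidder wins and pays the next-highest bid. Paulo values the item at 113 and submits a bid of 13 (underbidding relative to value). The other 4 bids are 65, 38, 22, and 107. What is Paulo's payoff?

0

Highest competing bid: 107.
Paulo's bid 13 is not the highest, so Paulo loses, pays nothing, and earns zero payoff.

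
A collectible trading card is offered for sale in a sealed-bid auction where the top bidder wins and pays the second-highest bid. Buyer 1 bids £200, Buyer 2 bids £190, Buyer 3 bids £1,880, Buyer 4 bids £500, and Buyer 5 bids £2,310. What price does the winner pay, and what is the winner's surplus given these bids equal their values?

Price £1,880; surplus £430.

Sorted high to low: Buyer 5 £2,310; Buyer 3 £1,880; Buyer 4 £500; Buyer 1 £200; Buyer 2 £190.
Buyer 5 is the highest bidder, so Buyer 5 wins.
Under the second-price rule, the price is the second-highest bid: £1,880.
Surplus = £2,310 − £1,880 = £430.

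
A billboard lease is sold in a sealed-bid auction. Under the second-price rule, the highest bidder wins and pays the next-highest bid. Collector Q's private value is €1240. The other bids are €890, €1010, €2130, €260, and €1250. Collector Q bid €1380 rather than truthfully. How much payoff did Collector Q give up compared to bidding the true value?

€0

The highest competing bid is €2130.
Bidding truthfully at €1240: the top bid is €2130 (a rival), so Collector Q loses. Payoff = €0.
Bidding €1380: the top bid is €2130 (a rival), so Collector Q loses. Payoff = €0.
Regret = truthful payoff − actual payoff = €0 − €0 = €0.
The bid only affects whether you win, not the price — here both bids land on the same side of the top rival bid, so the deviation is payoff-neutral.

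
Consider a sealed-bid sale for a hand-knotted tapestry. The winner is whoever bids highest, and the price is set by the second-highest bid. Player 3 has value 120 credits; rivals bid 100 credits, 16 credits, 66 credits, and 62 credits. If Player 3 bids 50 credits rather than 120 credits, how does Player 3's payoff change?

The highest competing bid is 100 credits.
Bidding truthfully at 120 credits: Player 3 has the top bid, wins, and pays the second-highest bid 100 credits. Payoff = 120 credits − 100 credits = 20 credits.
Bidding 50 credits: the top bid is 100 credits (a rival), so Player 3 loses. Payoff = 0 credits.
Change = 0 credits − 20 credits = -20 credits.

Change in payoff: -20 credits.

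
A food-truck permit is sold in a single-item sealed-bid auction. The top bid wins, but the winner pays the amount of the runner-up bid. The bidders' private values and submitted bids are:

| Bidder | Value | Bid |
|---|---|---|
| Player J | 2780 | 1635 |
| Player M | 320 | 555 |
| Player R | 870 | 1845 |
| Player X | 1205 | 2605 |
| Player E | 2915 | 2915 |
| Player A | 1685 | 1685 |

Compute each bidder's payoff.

Sorted high to low: Player E 2915; Player X 2605; Player R 1845; Player A 1685; Player J 1635; Player M 555.
Player E has the top bid and wins; the price is the second-highest bid, 2605.
Player E's payoff = 2915 − 2605 = 310. All other bidders lose, so their payoff is 0.

Player J 0, Player M 0, Player R 0, Player X 0, Player E 310, Player A 0.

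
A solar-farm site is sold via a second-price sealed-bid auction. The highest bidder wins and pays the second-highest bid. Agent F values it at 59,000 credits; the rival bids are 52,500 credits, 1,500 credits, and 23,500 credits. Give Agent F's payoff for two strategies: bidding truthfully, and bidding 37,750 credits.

Truthful: 6,500 credits; alternative: 0 credits.

The highest competing bid is 52,500 credits.
Bidding truthfully at 59,000 credits: Agent F has the top bid, wins, and pays the second-highest bid 52,500 credits. Payoff = 59,000 credits − 52,500 credits = 6,500 credits.
Bidding 37,750 credits: the top bid is 52,500 credits (a rival), so Agent F loses. Payoff = 0 credits.
This is the dominant-strategy logic: truthful bidding weakly beats any alternative.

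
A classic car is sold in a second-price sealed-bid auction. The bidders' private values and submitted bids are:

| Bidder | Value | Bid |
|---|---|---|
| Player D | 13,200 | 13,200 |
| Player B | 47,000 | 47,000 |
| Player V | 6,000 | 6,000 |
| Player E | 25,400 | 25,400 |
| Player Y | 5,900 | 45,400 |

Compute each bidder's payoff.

Bids in descending order: Player B 47,000; Player Y 45,400; Player E 25,400; Player D 13,200; Player V 6,000.
Player B has the top bid and wins; the price is the second-highest bid, 45,400.
Player B's payoff = 47,000 − 45,400 = 1,600. All other bidders lose, so their payoff is 0.

Payoffs: Player D 0, Player B 1,600, Player V 0, Player E 0, Player Y 0.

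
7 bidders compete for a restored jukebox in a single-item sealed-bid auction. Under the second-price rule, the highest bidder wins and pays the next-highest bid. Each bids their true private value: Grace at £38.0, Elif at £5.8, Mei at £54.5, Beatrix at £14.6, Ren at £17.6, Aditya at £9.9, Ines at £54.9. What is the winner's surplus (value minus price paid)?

Bids in descending order: Ines £54.9; Mei £54.5; Grace £38.0; Ren £17.6; Beatrix £14.6; Aditya £9.9; Elif £5.8.
Ines wins with the top bid and pays the second-highest, £54.5.
Surplus = £54.9 − £54.5 = £0.4.

Surplus = £0.4.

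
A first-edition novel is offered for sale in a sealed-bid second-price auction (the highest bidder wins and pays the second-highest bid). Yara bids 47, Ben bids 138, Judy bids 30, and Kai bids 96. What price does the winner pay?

Sorted high to low: Ben 138 > Kai 96 > Yara 47 > Judy 30.
Ben is the highest bidder, so Ben wins.
Under the second-price rule, the price is the second-highest bid: 96.

Price paid: 96.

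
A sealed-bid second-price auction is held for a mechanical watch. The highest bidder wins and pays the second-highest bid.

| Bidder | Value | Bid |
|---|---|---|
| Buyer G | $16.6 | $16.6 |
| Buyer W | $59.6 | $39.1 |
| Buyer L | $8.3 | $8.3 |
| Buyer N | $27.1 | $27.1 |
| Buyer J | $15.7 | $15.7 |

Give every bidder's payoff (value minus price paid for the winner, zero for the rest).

Ranking the bids: Buyer W $39.1 > Buyer N $27.1 > Buyer G $16.6 > Buyer J $15.7 > Buyer L $8.3.
Buyer W has the top bid and wins; the price is the second-highest bid, $27.1.
Buyer W's payoff = $59.6 − $27.1 = $32.5. All other bidders lose, so their payoff is 0.

Buyer G $0.0, Buyer W $32.5, Buyer L $0.0, Buyer N $0.0, Buyer J $0.0.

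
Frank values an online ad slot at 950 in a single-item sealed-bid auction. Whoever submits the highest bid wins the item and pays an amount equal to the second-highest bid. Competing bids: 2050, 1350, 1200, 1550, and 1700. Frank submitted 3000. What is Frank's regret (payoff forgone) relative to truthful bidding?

Payoff forgone: 1100.

The highest competing bid is 2050.
Bidding truthfully at 950: the top bid is 2050 (a rival), so Frank loses. Payoff = 0.
Bidding 3000: Frank has the top bid, wins, and pays the second-highest bid 2050. Payoff = 950 − 2050 = -1100.
Regret = truthful payoff − actual payoff = 0 − -1100 = 1100.
This is the dominant-strategy logic: truthful bidding weakly beats any alternative.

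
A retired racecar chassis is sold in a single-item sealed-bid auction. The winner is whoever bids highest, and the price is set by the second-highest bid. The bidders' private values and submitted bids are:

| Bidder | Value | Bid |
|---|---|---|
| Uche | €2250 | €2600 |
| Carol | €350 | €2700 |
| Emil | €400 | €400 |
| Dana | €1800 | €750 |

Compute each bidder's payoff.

Ordered from highest: Carol €2700 > Uche €2600 > Dana €750 > Emil €400.
Carol has the top bid and wins; the price is the second-highest bid, €2600.
Carol's payoff = €350 − €2600 = -€2250. All other bidders lose, so their payoff is 0.

Uche €0, Carol -€2250, Emil €0, Dana €0.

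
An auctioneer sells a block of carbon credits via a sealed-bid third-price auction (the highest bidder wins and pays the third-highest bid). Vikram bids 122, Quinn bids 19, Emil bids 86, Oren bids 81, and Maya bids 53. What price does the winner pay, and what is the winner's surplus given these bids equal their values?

Ordered from highest: Vikram 122; Emil 86; Oren 81; Maya 53; Quinn 19.
Vikram is the highest bidder, so Vikram wins.
Under the third-price rule, the price is the third-highest bid: 81.
Surplus = 122 − 81 = 41.

Price 81; surplus 41.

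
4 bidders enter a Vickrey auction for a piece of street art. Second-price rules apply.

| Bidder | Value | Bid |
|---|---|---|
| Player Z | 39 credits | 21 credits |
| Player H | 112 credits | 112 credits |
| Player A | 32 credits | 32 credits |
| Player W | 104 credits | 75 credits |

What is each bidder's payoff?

Payoffs: Player Z 0 credits, Player H 37 credits, Player A 0 credits, Player W 0 credits.

Ordered from highest: Player H 112 credits > Player W 75 credits > Player A 32 credits > Player Z 21 credits.
Player H has the top bid and wins; the price is the second-highest bid, 75 credits.
Player H's payoff = 112 credits − 75 credits = 37 credits. All other bidders lose, so their payoff is 0.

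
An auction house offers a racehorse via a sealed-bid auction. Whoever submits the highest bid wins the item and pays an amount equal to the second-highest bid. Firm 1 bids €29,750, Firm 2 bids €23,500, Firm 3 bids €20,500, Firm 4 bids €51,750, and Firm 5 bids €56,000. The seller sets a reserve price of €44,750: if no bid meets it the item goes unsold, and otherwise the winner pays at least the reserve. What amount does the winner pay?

Price paid: €51,750.

Bids in descending order: Firm 5 €56,000; Firm 4 €51,750; Firm 1 €29,750; Firm 2 €23,500; Firm 3 €20,500.
Firm 5 has the highest bid, so Firm 5 wins.
The second-highest bid is €51,750, which exceeds the reserve, so that sets the price.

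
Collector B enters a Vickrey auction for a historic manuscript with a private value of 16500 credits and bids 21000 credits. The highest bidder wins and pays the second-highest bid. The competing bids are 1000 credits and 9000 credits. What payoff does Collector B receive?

Highest competing bid: 9000 credits.
Collector B's bid 21000 credits is the highest overall, so Collector B wins and pays the second-highest bid, 9000 credits.
Payoff = value − price = 16500 credits − 9000 credits = 7500 credits.

7500 credits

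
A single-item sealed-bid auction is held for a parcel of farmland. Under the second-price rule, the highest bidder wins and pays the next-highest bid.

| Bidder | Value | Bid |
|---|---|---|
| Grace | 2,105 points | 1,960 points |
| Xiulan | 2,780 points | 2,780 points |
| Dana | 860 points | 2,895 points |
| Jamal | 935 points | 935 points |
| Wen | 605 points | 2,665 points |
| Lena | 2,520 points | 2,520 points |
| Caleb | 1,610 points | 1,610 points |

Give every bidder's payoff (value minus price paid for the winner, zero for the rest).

Payoffs: Grace 0 points, Xiulan 0 points, Dana -1,920 points, Jamal 0 points, Wen 0 points, Lena 0 points, Caleb 0 points.

Ordered from highest: Dana 2,895 points > Xiulan 2,780 points > Wen 2,665 points > Lena 2,520 points > Grace 1,960 points > Caleb 1,610 points > Jamal 935 points.
Dana has the top bid and wins; the price is the second-highest bid, 2,780 points.
Dana's payoff = 860 points − 2,780 points = -1,920 points. All other bidders lose, so their payoff is 0.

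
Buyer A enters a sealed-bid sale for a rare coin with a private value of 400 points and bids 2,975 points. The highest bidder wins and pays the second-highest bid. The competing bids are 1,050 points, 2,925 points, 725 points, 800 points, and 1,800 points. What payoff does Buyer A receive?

Highest competing bid: 2,925 points.
Buyer A's bid 2,975 points is the highest overall, so Buyer A wins and pays the second-highest bid, 2,925 points.
Payoff = value − price = 400 points − 2,925 points = -2,525 points.
Overbidding won the item at a price above value — truthful bidding would have avoided this loss.

Buyer A's payoff: -2,525 points.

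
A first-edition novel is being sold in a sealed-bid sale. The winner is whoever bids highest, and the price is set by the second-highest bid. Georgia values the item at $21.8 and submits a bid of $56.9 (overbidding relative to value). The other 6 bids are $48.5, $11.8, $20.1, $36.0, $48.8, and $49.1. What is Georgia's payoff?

Highest competing bid: $49.1.
Georgia's bid $56.9 is the highest overall, so Georgia wins and pays the second-highest bid, $49.1.
Payoff = value − price = $21.8 − $49.1 = -$27.3.

Georgia's payoff: -$27.3.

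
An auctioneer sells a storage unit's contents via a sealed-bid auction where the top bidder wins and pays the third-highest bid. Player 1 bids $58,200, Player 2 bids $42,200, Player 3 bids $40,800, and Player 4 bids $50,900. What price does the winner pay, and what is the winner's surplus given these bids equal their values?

The winner pays $42,200 for a surplus of $16,000.

Ordered from highest: Player 1 $58,200 > Player 4 $50,900 > Player 2 $42,200 > Player 3 $40,800.
Player 1 is the highest bidder, so Player 1 wins.
Under the third-price rule, the price is the third-highest bid: $42,200.
Surplus = $58,200 − $42,200 = $16,000.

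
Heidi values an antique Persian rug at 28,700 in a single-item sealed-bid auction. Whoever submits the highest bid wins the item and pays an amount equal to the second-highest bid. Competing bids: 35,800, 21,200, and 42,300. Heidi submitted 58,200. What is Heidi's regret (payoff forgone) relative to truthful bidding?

Regret: 13,600.

The highest competing bid is 42,300.
Bidding truthfully at 28,700: the top bid is 42,300 (a rival), so Heidi loses. Payoff = 0.
Bidding 58,200: Heidi has the top bid, wins, and pays the second-highest bid 42,300. Payoff = 28,700 − 42,300 = -13,600.
Regret = truthful payoff − actual payoff = 0 − -13,600 = 13,600.
This is the dominant-strategy logic: truthful bidding weakly beats any alternative.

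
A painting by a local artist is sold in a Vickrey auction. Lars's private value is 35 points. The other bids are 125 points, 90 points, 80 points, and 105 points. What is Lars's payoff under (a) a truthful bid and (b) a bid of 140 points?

The highest competing bid is 125 points.
Bidding truthfully at 35 points: the top bid is 125 points (a rival), so Lars loses. Payoff = 0 points.
Bidding 140 points: Lars has the top bid, wins, and pays the second-highest bid 125 points. Payoff = 35 points − 125 points = -90 points.

Truthful: 0 points; alternative: -90 points.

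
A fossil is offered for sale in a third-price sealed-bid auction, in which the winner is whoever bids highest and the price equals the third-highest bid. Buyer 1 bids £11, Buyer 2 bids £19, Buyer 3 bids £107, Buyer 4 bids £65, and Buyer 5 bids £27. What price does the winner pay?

Bids in descending order: Buyer 3 £107, then Buyer 4 £65, then Buyer 5 £27, then Buyer 2 £19, then Buyer 1 £11.
Buyer 3 is the highest bidder, so Buyer 3 wins.
Under the third-price rule, the price is the third-highest bid: £27.

The winner pays £27.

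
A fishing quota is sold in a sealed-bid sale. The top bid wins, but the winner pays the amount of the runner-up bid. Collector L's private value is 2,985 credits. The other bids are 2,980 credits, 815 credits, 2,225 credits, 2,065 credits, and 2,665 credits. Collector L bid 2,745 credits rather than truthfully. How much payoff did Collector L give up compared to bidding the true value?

Regret: 5 credits.

The highest competing bid is 2,980 credits.
Bidding truthfully at 2,985 credits: Collector L has the top bid, wins, and pays the second-highest bid 2,980 credits. Payoff = 2,985 credits − 2,980 credits = 5 credits.
Bidding 2,745 credits: the top bid is 2,980 credits (a rival), so Collector L loses. Payoff = 0 credits.
Regret = truthful payoff − actual payoff = 5 credits − 0 credits = 5 credits.
Deviating from a truthful bid can only lose payoff in a second-price auction — never gain.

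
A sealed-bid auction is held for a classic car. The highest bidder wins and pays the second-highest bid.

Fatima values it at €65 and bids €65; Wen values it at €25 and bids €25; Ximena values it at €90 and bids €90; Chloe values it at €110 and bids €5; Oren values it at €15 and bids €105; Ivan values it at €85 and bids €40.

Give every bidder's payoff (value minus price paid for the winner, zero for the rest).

Sorted high to low: Oren €105, then Ximena €90, then Fatima €65, then Ivan €40, then Wen €25, then Chloe €5.
Oren has the top bid and wins; the price is the second-highest bid, €90.
Oren's payoff = €15 − €90 = -€75. All other bidders lose, so their payoff is 0.

Payoffs: Fatima €0, Wen €0, Ximena €0, Chloe €0, Oren -€75, Ivan €0.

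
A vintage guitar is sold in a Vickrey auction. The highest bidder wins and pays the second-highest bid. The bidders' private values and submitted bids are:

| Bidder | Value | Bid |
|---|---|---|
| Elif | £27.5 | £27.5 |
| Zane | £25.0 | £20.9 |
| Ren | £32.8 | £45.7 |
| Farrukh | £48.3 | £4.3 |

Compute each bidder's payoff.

Payoffs: Elif £0.0, Zane £0.0, Ren £5.3, Farrukh £0.0.

Sorted high to low: Ren £45.7 > Elif £27.5 > Zane £20.9 > Farrukh £4.3.
Ren has the top bid and wins; the price is the second-highest bid, £27.5.
Ren's payoff = £32.8 − £27.5 = £5.3. All other bidders lose, so their payoff is 0.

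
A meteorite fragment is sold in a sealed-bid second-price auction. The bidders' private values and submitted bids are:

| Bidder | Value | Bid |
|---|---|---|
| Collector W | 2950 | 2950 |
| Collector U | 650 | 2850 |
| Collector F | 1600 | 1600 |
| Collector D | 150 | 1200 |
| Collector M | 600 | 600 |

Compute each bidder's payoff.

Payoffs: Collector W 100, Collector U 0, Collector F 0, Collector D 0, Collector M 0.

Sorted high to low: Collector W 2950 > Collector U 2850 > Collector F 1600 > Collector D 1200 > Collector M 600.
Collector W has the top bid and wins; the price is the second-highest bid, 2850.
Collector W's payoff = 2950 − 2850 = 100. All other bidders lose, so their payoff is 0.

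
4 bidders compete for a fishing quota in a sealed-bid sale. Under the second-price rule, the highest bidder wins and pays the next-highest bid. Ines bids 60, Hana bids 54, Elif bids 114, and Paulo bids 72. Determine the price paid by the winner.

Ordered from highest: Elif 114 > Paulo 72 > Ines 60 > Hana 54.
Elif has the highest bid, so Elif wins.
The second-highest bid is 72, so that is what Elif pays.

Price paid: 72.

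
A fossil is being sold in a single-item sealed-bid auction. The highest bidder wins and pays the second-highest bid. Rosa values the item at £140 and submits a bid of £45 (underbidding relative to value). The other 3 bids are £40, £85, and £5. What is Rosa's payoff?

Highest competing bid: £85.
Rosa's bid £45 is not the highest, so Rosa loses, pays nothing, and earns zero payoff.

£0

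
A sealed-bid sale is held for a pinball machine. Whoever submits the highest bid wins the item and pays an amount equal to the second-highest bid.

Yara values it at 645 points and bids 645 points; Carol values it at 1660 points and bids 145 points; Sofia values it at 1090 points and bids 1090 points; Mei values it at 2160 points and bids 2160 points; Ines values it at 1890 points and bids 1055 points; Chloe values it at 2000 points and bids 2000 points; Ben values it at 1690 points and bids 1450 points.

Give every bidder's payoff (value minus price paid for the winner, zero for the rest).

Ranking the bids: Mei 2160 points > Chloe 2000 points > Ben 1450 points > Sofia 1090 points > Ines 1055 points > Yara 645 points > Carol 145 points.
Mei has the top bid and wins; the price is the second-highest bid, 2000 points.
Mei's payoff = 2160 points − 2000 points = 160 points. All other bidders lose, so their payoff is 0.

Payoffs: Yara 0 points, Carol 0 points, Sofia 0 points, Mei 160 points, Ines 0 points, Chloe 0 points, Ben 0 points.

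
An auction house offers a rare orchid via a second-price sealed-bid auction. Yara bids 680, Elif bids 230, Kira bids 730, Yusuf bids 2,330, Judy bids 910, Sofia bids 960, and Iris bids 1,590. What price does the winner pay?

1,590

Sorted high to low: Yusuf 2,330 > Iris 1,590 > Sofia 960 > Judy 910 > Kira 730 > Yara 680 > Elif 230.
Yusuf has the highest bid, so Yusuf wins.
The second-highest bid is 1,590, so that is what Yusuf pays.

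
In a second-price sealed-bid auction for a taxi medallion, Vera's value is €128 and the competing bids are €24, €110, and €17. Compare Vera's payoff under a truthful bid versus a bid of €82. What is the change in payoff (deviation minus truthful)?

-€18

The highest competing bid is €110.
Bidding truthfully at €128: Vera has the top bid, wins, and pays the second-highest bid €110. Payoff = €128 − €110 = €18.
Bidding €82: the top bid is €110 (a rival), so Vera loses. Payoff = €0.
Change = €0 − €18 = -€18.
Deviating from a truthful bid can only lose payoff in a second-price auction — never gain.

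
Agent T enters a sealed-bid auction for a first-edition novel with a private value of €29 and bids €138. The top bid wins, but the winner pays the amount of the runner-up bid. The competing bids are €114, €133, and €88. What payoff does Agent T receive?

-€104

Highest competing bid: €133.
Agent T's bid €138 is the highest overall, so Agent T wins and pays the second-highest bid, €133.
Payoff = value − price = €29 − €133 = -€104.
Overbidding won the item at a price above value — truthful bidding would have avoided this loss.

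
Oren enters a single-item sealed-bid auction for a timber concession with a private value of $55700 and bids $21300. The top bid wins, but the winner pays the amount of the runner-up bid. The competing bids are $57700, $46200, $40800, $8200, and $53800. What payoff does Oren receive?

Highest competing bid: $57700.
Oren's bid $21300 is not the highest, so Oren loses, pays nothing, and earns zero payoff.

Oren's payoff: $0.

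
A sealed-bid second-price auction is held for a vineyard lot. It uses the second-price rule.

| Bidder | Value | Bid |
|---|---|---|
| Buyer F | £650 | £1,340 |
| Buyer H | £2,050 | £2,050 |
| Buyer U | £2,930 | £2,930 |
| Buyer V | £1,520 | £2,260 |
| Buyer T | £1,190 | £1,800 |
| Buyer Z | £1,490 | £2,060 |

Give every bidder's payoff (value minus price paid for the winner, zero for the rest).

Buyer F £0, Buyer H £0, Buyer U £670, Buyer V £0, Buyer T £0, Buyer Z £0.

Bids in descending order: Buyer U £2,930; Buyer V £2,260; Buyer Z £2,060; Buyer H £2,050; Buyer T £1,800; Buyer F £1,340.
Buyer U has the top bid and wins; the price is the second-highest bid, £2,260.
Buyer U's payoff = £2,930 − £2,260 = £670. All other bidders lose, so their payoff is 0.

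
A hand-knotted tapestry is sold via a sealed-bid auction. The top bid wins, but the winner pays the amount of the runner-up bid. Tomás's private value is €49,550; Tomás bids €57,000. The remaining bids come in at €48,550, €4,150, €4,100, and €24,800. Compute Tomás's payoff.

€1,000

Highest competing bid: €48,550.
Tomás's bid €57,000 is the highest overall, so Tomás wins and pays the second-highest bid, €48,550.
Payoff = value − price = €49,550 − €48,550 = €1,000.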